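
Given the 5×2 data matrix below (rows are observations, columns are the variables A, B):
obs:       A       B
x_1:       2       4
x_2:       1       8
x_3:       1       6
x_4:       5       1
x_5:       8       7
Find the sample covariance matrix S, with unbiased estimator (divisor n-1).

Step 1 — column means:
  mean(A) = (2 + 1 + 1 + 5 + 8) / 5 = 17/5 = 3.4
  mean(B) = (4 + 8 + 6 + 1 + 7) / 5 = 26/5 = 5.2

Step 2 — sample covariance S[i,j] = (1/(n-1)) · Σ_k (x_{k,i} - mean_i) · (x_{k,j} - mean_j), with n-1 = 4.
  S[A,A] = ((-1.4)·(-1.4) + (-2.4)·(-2.4) + (-2.4)·(-2.4) + (1.6)·(1.6) + (4.6)·(4.6)) / 4 = 37.2/4 = 9.3
  S[A,B] = ((-1.4)·(-1.2) + (-2.4)·(2.8) + (-2.4)·(0.8) + (1.6)·(-4.2) + (4.6)·(1.8)) / 4 = -5.4/4 = -1.35
  S[B,B] = ((-1.2)·(-1.2) + (2.8)·(2.8) + (0.8)·(0.8) + (-4.2)·(-4.2) + (1.8)·(1.8)) / 4 = 30.8/4 = 7.7

S is symmetric (S[j,i] = S[i,j]). Assembling:

S = [[9.3, -1.35],
 [-1.35, 7.7]]


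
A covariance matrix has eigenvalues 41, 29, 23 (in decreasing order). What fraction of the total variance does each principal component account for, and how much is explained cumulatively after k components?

Step 1 — total variance = trace(Sigma) = Σ λ_i = 41 + 29 + 23 = 93.

Step 2 — fraction explained by component i = λ_i / Σ λ:
  PC1: 41/93 = 0.4409
  PC2: 29/93 = 0.3118
  PC3: 23/93 = 0.2473

Step 3 — cumulative fraction after k components = (λ_1 + ... + λ_k) / Σ λ:
  k = 1: 41/93 = 0.4409
  k = 2: (41 + 29)/93 = 70/93 = 0.7527
  k = 3: (41 + 29 + 23)/93 = 93/93 = 1

Summary (fraction, with percent):

explained: PC1 0.4409 (44.09%), PC2 0.3118 (31.18%), PC3 0.2473 (24.73%);  cumulative: 0.4409, 0.7527, 1


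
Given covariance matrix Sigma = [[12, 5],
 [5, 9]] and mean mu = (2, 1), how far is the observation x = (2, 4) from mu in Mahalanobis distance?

Step 1 — centre the observation: (x - mu) = (0, 3).

Step 2 — invert Sigma. det(Sigma) = 12·9 - (5)² = 83.
  Sigma^{-1} = (1/det) · [[d, -b], [-b, a]] = [[0.1084, -0.0602],
 [-0.0602, 0.1446]].

Step 3 — form the quadratic (x - mu)^T · Sigma^{-1} · (x - mu):
  Sigma^{-1} · (x - mu) = (-0.1807, 0.4337).
  (x - mu)^T · [Sigma^{-1} · (x - mu)] = (0)·(-0.1807) + (3)·(0.4337) = 1.3012.

Step 4 — take square root: d = √(1.3012) ≈ 1.1407.

d(x, mu) = √(1.3012) ≈ 1.1407


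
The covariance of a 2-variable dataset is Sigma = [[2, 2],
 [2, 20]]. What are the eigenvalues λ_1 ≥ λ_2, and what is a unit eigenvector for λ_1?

Step 1 — characteristic polynomial of 2×2 Sigma:
  det(Sigma - λI) = λ² - trace · λ + det = 0.
  trace = 2 + 20 = 22, det = 2·20 - (2)² = 36.
Step 2 — discriminant:
  Δ = trace² - 4·det = 484 - 144 = 340.
Step 3 — eigenvalues:
  λ = (trace ± √Δ)/2 = (22 ± 18.4391)/2,
  λ_1 = 20.2195,  λ_2 = 1.7805.

Step 4 — unit eigenvector for λ_1: solve (Sigma - λ_1 I)v = 0. First row:
  (2 - 20.2195)·v_x + (2)·v_y = 0, i.e. (-18.2195)·v_x + (2)·v_y = 0,
  so v ∝ (b, λ_1 - a) = (2, 18.2195) = u.
  ||u|| = √((2)² + (18.2195)²) = √(335.9518) ≈ 18.329,
  v_1 = u/||u|| ≈ (0.1091, 0.994) (||v_1|| = 1).

λ_1 = 20.2195,  λ_2 = 1.7805;  v_1 ≈ (0.1091, 0.994)


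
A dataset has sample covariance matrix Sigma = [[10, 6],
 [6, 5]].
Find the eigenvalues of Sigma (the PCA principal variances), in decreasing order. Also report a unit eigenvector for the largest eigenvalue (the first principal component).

Step 1 — characteristic polynomial of 2×2 Sigma:
  det(Sigma - λI) = λ² - trace · λ + det = 0.
  trace = 10 + 5 = 15, det = 10·5 - (6)² = 14.
Step 2 — discriminant:
  Δ = trace² - 4·det = 225 - 56 = 169.
Step 3 — eigenvalues:
  λ = (trace ± √Δ)/2 = (15 ± 13)/2,
  λ_1 = 14,  λ_2 = 1.

Step 4 — unit eigenvector for λ_1: solve (Sigma - λ_1 I)v = 0. First row:
  (10 - 14)·v_x + (6)·v_y = 0, i.e. (-4)·v_x + (6)·v_y = 0,
  so v ∝ (b, λ_1 - a) = (6, 4) = u.
  ||u|| = √((6)² + (4)²) = √(52) ≈ 7.2111,
  v_1 = u/||u|| ≈ (0.8321, 0.5547) (||v_1|| = 1).

λ_1 = 14,  λ_2 = 1;  v_1 ≈ (0.8321, 0.5547)


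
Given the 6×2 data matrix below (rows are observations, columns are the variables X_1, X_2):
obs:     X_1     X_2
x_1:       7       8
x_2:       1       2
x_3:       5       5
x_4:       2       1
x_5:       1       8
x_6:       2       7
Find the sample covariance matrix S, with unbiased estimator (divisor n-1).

Step 1 — column means:
  mean(X_1) = (7 + 1 + 5 + 2 + 1 + 2) / 6 = 18/6 = 3
  mean(X_2) = (8 + 2 + 5 + 1 + 8 + 7) / 6 = 31/6 = 5.1667

Step 2 — sample covariance S[i,j] = (1/(n-1)) · Σ_k (x_{k,i} - mean_i) · (x_{k,j} - mean_j), with n-1 = 5.
  S[X_1,X_1] = ((4)·(4) + (-2)·(-2) + (2)·(2) + (-1)·(-1) + (-2)·(-2) + (-1)·(-1)) / 5 = 30/5 = 6
  S[X_1,X_2] = ((4)·(2.8333) + (-2)·(-3.1667) + (2)·(-0.1667) + (-1)·(-4.1667) + (-2)·(2.8333) + (-1)·(1.8333)) / 5 = 14/5 = 2.8
  S[X_2,X_2] = ((2.8333)·(2.8333) + (-3.1667)·(-3.1667) + (-0.1667)·(-0.1667) + (-4.1667)·(-4.1667) + (2.8333)·(2.8333) + (1.8333)·(1.8333)) / 5 = 46.8333/5 = 9.3667

S is symmetric (S[j,i] = S[i,j]). Assembling:

S = [[6, 2.8],
 [2.8, 9.3667]]


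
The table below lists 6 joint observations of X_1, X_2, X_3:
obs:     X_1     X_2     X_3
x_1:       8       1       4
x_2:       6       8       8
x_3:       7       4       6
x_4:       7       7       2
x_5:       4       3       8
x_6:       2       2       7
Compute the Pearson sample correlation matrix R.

Step 1 — column means:
  mean(X_1) = (8 + 6 + 7 + 7 + 4 + 2) / 6 = 34/6 = 5.6667
  mean(X_2) = (1 + 8 + 4 + 7 + 3 + 2) / 6 = 25/6 = 4.1667
  mean(X_3) = (4 + 8 + 6 + 2 + 8 + 7) / 6 = 35/6 = 5.8333

Step 2 — sample variances and covariances s[i,j] = (1/(n-1)) · Σ_k (x_{k,i} - mean_i) · (x_{k,j} - mean_j), with n-1 = 5:
  s[X_1,X_1] = ((2.3333)·(2.3333) + (0.3333)·(0.3333) + (1.3333)·(1.3333) + (1.3333)·(1.3333) + (-1.6667)·(-1.6667) + (-3.6667)·(-3.6667)) / 5 = 25.3333/5 = 5.0667
  s[X_1,X_2] = ((2.3333)·(-3.1667) + (0.3333)·(3.8333) + (1.3333)·(-0.1667) + (1.3333)·(2.8333) + (-1.6667)·(-1.1667) + (-3.6667)·(-2.1667)) / 5 = 7.3333/5 = 1.4667
  s[X_1,X_3] = ((2.3333)·(-1.8333) + (0.3333)·(2.1667) + (1.3333)·(0.1667) + (1.3333)·(-3.8333) + (-1.6667)·(2.1667) + (-3.6667)·(1.1667)) / 5 = -16.3333/5 = -3.2667
  s[X_2,X_2] = ((-3.1667)·(-3.1667) + (3.8333)·(3.8333) + (-0.1667)·(-0.1667) + (2.8333)·(2.8333) + (-1.1667)·(-1.1667) + (-2.1667)·(-2.1667)) / 5 = 38.8333/5 = 7.7667
  s[X_2,X_3] = ((-3.1667)·(-1.8333) + (3.8333)·(2.1667) + (-0.1667)·(0.1667) + (2.8333)·(-3.8333) + (-1.1667)·(2.1667) + (-2.1667)·(1.1667)) / 5 = -1.8333/5 = -0.3667
  s[X_3,X_3] = ((-1.8333)·(-1.8333) + (2.1667)·(2.1667) + (0.1667)·(0.1667) + (-3.8333)·(-3.8333) + (2.1667)·(2.1667) + (1.1667)·(1.1667)) / 5 = 28.8333/5 = 5.7667
  Sample standard deviations s_i = √(s[i,i]):
  s(X_1) = √(5.0667) = 2.2509
  s(X_2) = √(7.7667) = 2.7869
  s(X_3) = √(5.7667) = 2.4014

Step 3 — r_{ij} = s_{ij} / (s_i · s_j):
  r[X_1,X_1] = 1 (diagonal).
  r[X_1,X_2] = 1.4667 / (2.2509 · 2.7869) = 1.4667 / 6.273 = 0.2338
  r[X_1,X_3] = -3.2667 / (2.2509 · 2.4014) = -3.2667 / 5.4053 = -0.6043
  r[X_2,X_2] = 1 (diagonal).
  r[X_2,X_3] = -0.3667 / (2.7869 · 2.4014) = -0.3667 / 6.6924 = -0.0548
  r[X_3,X_3] = 1 (diagonal).

R is symmetric with unit diagonal. Assembling:

R = [[1, 0.2338, -0.6043],
 [0.2338, 1, -0.0548],
 [-0.6043, -0.0548, 1]]


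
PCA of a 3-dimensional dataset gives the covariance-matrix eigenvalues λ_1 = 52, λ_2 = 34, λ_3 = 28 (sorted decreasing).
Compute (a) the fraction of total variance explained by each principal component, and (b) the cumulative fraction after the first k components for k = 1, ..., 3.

Step 1 — total variance = trace(Sigma) = Σ λ_i = 52 + 34 + 28 = 114.

Step 2 — fraction explained by component i = λ_i / Σ λ:
  PC1: 52/114 = 0.4561
  PC2: 34/114 = 0.2982
  PC3: 28/114 = 0.2456

Step 3 — cumulative fraction after k components = (λ_1 + ... + λ_k) / Σ λ:
  k = 1: 52/114 = 0.4561
  k = 2: (52 + 34)/114 = 86/114 = 0.7544
  k = 3: (52 + 34 + 28)/114 = 114/114 = 1

Summary (fraction, with percent):

explained: PC1 0.4561 (45.61%), PC2 0.2982 (29.82%), PC3 0.2456 (24.56%);  cumulative: 0.4561, 0.7544, 1


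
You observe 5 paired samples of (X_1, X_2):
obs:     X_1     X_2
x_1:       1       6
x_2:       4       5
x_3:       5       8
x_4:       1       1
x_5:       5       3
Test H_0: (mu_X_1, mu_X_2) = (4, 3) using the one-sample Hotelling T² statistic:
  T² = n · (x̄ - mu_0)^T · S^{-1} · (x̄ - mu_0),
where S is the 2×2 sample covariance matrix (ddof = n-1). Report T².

Step 1 — sample mean vector:
  mean(X_1) = (1 + 4 + 5 + 1 + 5) / 5 = 16/5 = 3.2
  mean(X_2) = (6 + 5 + 8 + 1 + 3) / 5 = 23/5 = 4.6
  x̄ = (3.2, 4.6),  deviation x̄ - mu_0 = (3.2, 4.6) - (4, 3) = (-0.8, 1.6).

Step 2 — sample covariance matrix, S[i,j] = (1/(n-1)) · Σ_k (x_{k,i} - mean_i) · (x_{k,j} - mean_j), divisor n-1 = 4:
  S[X_1,X_1] = ((-2.2)·(-2.2) + (0.8)·(0.8) + (1.8)·(1.8) + (-2.2)·(-2.2) + (1.8)·(1.8)) / 4 = 16.8/4 = 4.2
  S[X_1,X_2] = ((-2.2)·(1.4) + (0.8)·(0.4) + (1.8)·(3.4) + (-2.2)·(-3.6) + (1.8)·(-1.6)) / 4 = 8.4/4 = 2.1
  S[X_2,X_2] = ((1.4)·(1.4) + (0.4)·(0.4) + (3.4)·(3.4) + (-3.6)·(-3.6) + (-1.6)·(-1.6)) / 4 = 29.2/4 = 7.3
  S = [[4.2, 2.1],
 [2.1, 7.3]].

Step 3 — invert S. det(S) = 4.2·7.3 - (2.1)² = 26.25.
  S^{-1} = (1/det) · [[d, -b], [-b, a]] = [[0.2781, -0.08],
 [-0.08, 0.16]].

Step 4 — quadratic form (x̄ - mu_0)^T · S^{-1} · (x̄ - mu_0):
  S^{-1} · (x̄ - mu_0) = (-0.3505, 0.32),
  (x̄ - mu_0)^T · [...] = (-0.8)·(-0.3505) + (1.6)·(0.32) = 0.7924.

Step 5 — scale by n: T² = 5 · 0.7924 = 3.9619.

T² ≈ 3.9619


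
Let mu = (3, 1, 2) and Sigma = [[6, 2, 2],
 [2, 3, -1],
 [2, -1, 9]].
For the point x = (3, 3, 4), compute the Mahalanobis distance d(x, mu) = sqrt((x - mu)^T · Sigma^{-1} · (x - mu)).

Step 1 — centre the observation: (x - mu) = (0, 2, 2).

Step 2 — invert Sigma (cofactor / det for 3×3, or solve directly):
  Sigma^{-1} = [[0.26, -0.2, -0.08],
 [-0.2, 0.5, 0.1],
 [-0.08, 0.1, 0.14]].

Step 3 — form the quadratic (x - mu)^T · Sigma^{-1} · (x - mu):
  Sigma^{-1} · (x - mu) = (-0.56, 1.2, 0.48).
  (x - mu)^T · [Sigma^{-1} · (x - mu)] = (0)·(-0.56) + (2)·(1.2) + (2)·(0.48) = 3.36.

Step 4 — take square root: d = √(3.36) ≈ 1.833.

d(x, mu) = √(3.36) ≈ 1.833


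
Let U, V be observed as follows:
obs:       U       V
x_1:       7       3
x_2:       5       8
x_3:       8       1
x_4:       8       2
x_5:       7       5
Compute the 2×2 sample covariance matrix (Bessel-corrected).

Step 1 — column means:
  mean(U) = (7 + 5 + 8 + 8 + 7) / 5 = 35/5 = 7
  mean(V) = (3 + 8 + 1 + 2 + 5) / 5 = 19/5 = 3.8

Step 2 — sample covariance S[i,j] = (1/(n-1)) · Σ_k (x_{k,i} - mean_i) · (x_{k,j} - mean_j), with n-1 = 4.
  S[U,U] = ((0)·(0) + (-2)·(-2) + (1)·(1) + (1)·(1) + (0)·(0)) / 4 = 6/4 = 1.5
  S[U,V] = ((0)·(-0.8) + (-2)·(4.2) + (1)·(-2.8) + (1)·(-1.8) + (0)·(1.2)) / 4 = -13/4 = -3.25
  S[V,V] = ((-0.8)·(-0.8) + (4.2)·(4.2) + (-2.8)·(-2.8) + (-1.8)·(-1.8) + (1.2)·(1.2)) / 4 = 30.8/4 = 7.7

S is symmetric (S[j,i] = S[i,j]). Assembling:

S = [[1.5, -3.25],
 [-3.25, 7.7]]


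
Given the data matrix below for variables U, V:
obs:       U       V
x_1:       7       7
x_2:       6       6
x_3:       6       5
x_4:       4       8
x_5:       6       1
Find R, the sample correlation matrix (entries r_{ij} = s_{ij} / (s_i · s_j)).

Step 1 — column means:
  mean(U) = (7 + 6 + 6 + 4 + 6) / 5 = 29/5 = 5.8
  mean(V) = (7 + 6 + 5 + 8 + 1) / 5 = 27/5 = 5.4

Step 2 — sample variances and covariances s[i,j] = (1/(n-1)) · Σ_k (x_{k,i} - mean_i) · (x_{k,j} - mean_j), with n-1 = 4:
  s[U,U] = ((1.2)·(1.2) + (0.2)·(0.2) + (0.2)·(0.2) + (-1.8)·(-1.8) + (0.2)·(0.2)) / 4 = 4.8/4 = 1.2
  s[U,V] = ((1.2)·(1.6) + (0.2)·(0.6) + (0.2)·(-0.4) + (-1.8)·(2.6) + (0.2)·(-4.4)) / 4 = -3.6/4 = -0.9
  s[V,V] = ((1.6)·(1.6) + (0.6)·(0.6) + (-0.4)·(-0.4) + (2.6)·(2.6) + (-4.4)·(-4.4)) / 4 = 29.2/4 = 7.3
  Sample standard deviations s_i = √(s[i,i]):
  s(U) = √(1.2) = 1.0954
  s(V) = √(7.3) = 2.7019

Step 3 — r_{ij} = s_{ij} / (s_i · s_j):
  r[U,U] = 1 (diagonal).
  r[U,V] = -0.9 / (1.0954 · 2.7019) = -0.9 / 2.9597 = -0.3041
  r[V,V] = 1 (diagonal).

R is symmetric with unit diagonal. Assembling:

R = [[1, -0.3041],
 [-0.3041, 1]]


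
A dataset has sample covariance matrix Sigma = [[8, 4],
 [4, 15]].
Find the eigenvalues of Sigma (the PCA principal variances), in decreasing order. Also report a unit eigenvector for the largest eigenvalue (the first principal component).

Step 1 — characteristic polynomial of 2×2 Sigma:
  det(Sigma - λI) = λ² - trace · λ + det = 0.
  trace = 8 + 15 = 23, det = 8·15 - (4)² = 104.
Step 2 — discriminant:
  Δ = trace² - 4·det = 529 - 416 = 113.
Step 3 — eigenvalues:
  λ = (trace ± √Δ)/2 = (23 ± 10.6301)/2,
  λ_1 = 16.8151,  λ_2 = 6.1849.

Step 4 — unit eigenvector for λ_1: solve (Sigma - λ_1 I)v = 0. First row:
  (8 - 16.8151)·v_x + (4)·v_y = 0, i.e. (-8.8151)·v_x + (4)·v_y = 0,
  so v ∝ (b, λ_1 - a) = (4, 8.8151) = u.
  ||u|| = √((4)² + (8.8151)²) = √(93.7055) ≈ 9.6802,
  v_1 = u/||u|| ≈ (0.4132, 0.9106) (||v_1|| = 1).

λ_1 = 16.8151,  λ_2 = 6.1849;  v_1 ≈ (0.4132, 0.9106)


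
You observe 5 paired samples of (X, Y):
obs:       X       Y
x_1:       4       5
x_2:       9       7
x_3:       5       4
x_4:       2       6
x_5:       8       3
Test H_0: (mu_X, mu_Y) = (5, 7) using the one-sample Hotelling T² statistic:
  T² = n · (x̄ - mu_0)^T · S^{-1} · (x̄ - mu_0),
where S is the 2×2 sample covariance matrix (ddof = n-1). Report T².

Step 1 — sample mean vector:
  mean(X) = (4 + 9 + 5 + 2 + 8) / 5 = 28/5 = 5.6
  mean(Y) = (5 + 7 + 4 + 6 + 3) / 5 = 25/5 = 5
  x̄ = (5.6, 5),  deviation x̄ - mu_0 = (5.6, 5) - (5, 7) = (0.6, -2).

Step 2 — sample covariance matrix, S[i,j] = (1/(n-1)) · Σ_k (x_{k,i} - mean_i) · (x_{k,j} - mean_j), divisor n-1 = 4:
  S[X,X] = ((-1.6)·(-1.6) + (3.4)·(3.4) + (-0.6)·(-0.6) + (-3.6)·(-3.6) + (2.4)·(2.4)) / 4 = 33.2/4 = 8.3
  S[X,Y] = ((-1.6)·(0) + (3.4)·(2) + (-0.6)·(-1) + (-3.6)·(1) + (2.4)·(-2)) / 4 = -1/4 = -0.25
  S[Y,Y] = ((0)·(0) + (2)·(2) + (-1)·(-1) + (1)·(1) + (-2)·(-2)) / 4 = 10/4 = 2.5
  S = [[8.3, -0.25],
 [-0.25, 2.5]].

Step 3 — invert S. det(S) = 8.3·2.5 - (-0.25)² = 20.6875.
  S^{-1} = (1/det) · [[d, -b], [-b, a]] = [[0.1208, 0.0121],
 [0.0121, 0.4012]].

Step 4 — quadratic form (x̄ - mu_0)^T · S^{-1} · (x̄ - mu_0):
  S^{-1} · (x̄ - mu_0) = (0.0483, -0.7952),
  (x̄ - mu_0)^T · [...] = (0.6)·(0.0483) + (-2)·(-0.7952) = 1.6193.

Step 5 — scale by n: T² = 5 · 1.6193 = 8.0967.

T² ≈ 8.0967


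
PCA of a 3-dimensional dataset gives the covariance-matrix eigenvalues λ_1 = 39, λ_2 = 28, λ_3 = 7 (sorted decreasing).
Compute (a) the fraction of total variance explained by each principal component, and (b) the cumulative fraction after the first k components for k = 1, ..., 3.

Step 1 — total variance = trace(Sigma) = Σ λ_i = 39 + 28 + 7 = 74.

Step 2 — fraction explained by component i = λ_i / Σ λ:
  PC1: 39/74 = 0.527
  PC2: 28/74 = 0.3784
  PC3: 7/74 = 0.0946

Step 3 — cumulative fraction after k components = (λ_1 + ... + λ_k) / Σ λ:
  k = 1: 39/74 = 0.527
  k = 2: (39 + 28)/74 = 67/74 = 0.9054
  k = 3: (39 + 28 + 7)/74 = 74/74 = 1

Summary (fraction, with percent):

explained: PC1 0.527 (52.7%), PC2 0.3784 (37.84%), PC3 0.0946 (9.46%);  cumulative: 0.527, 0.9054, 1


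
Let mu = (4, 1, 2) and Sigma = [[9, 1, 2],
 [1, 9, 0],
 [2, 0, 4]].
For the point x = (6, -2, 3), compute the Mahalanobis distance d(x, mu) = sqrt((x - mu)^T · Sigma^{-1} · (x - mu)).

Step 1 — centre the observation: (x - mu) = (2, -3, 1).

Step 2 — invert Sigma (cofactor / det for 3×3, or solve directly):
  Sigma^{-1} = [[0.1268, -0.0141, -0.0634],
 [-0.0141, 0.1127, 0.007],
 [-0.0634, 0.007, 0.2817]].

Step 3 — form the quadratic (x - mu)^T · Sigma^{-1} · (x - mu):
  Sigma^{-1} · (x - mu) = (0.2324, -0.3592, 0.1338).
  (x - mu)^T · [Sigma^{-1} · (x - mu)] = (2)·(0.2324) + (-3)·(-0.3592) + (1)·(0.1338) = 1.6761.

Step 4 — take square root: d = √(1.6761) ≈ 1.2946.

d(x, mu) = √(1.6761) ≈ 1.2946


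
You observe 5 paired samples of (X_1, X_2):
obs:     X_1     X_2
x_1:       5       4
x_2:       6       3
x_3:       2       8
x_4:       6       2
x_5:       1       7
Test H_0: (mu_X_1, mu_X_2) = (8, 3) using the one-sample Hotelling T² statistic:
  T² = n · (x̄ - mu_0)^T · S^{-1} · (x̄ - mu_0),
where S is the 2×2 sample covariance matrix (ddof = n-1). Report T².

Step 1 — sample mean vector:
  mean(X_1) = (5 + 6 + 2 + 6 + 1) / 5 = 20/5 = 4
  mean(X_2) = (4 + 3 + 8 + 2 + 7) / 5 = 24/5 = 4.8
  x̄ = (4, 4.8),  deviation x̄ - mu_0 = (4, 4.8) - (8, 3) = (-4, 1.8).

Step 2 — sample covariance matrix, S[i,j] = (1/(n-1)) · Σ_k (x_{k,i} - mean_i) · (x_{k,j} - mean_j), divisor n-1 = 4:
  S[X_1,X_1] = ((1)·(1) + (2)·(2) + (-2)·(-2) + (2)·(2) + (-3)·(-3)) / 4 = 22/4 = 5.5
  S[X_1,X_2] = ((1)·(-0.8) + (2)·(-1.8) + (-2)·(3.2) + (2)·(-2.8) + (-3)·(2.2)) / 4 = -23/4 = -5.75
  S[X_2,X_2] = ((-0.8)·(-0.8) + (-1.8)·(-1.8) + (3.2)·(3.2) + (-2.8)·(-2.8) + (2.2)·(2.2)) / 4 = 26.8/4 = 6.7
  S = [[5.5, -5.75],
 [-5.75, 6.7]].

Step 3 — invert S. det(S) = 5.5·6.7 - (-5.75)² = 3.7875.
  S^{-1} = (1/det) · [[d, -b], [-b, a]] = [[1.769, 1.5182],
 [1.5182, 1.4521]].

Step 4 — quadratic form (x̄ - mu_0)^T · S^{-1} · (x̄ - mu_0):
  S^{-1} · (x̄ - mu_0) = (-4.3432, -3.4587),
  (x̄ - mu_0)^T · [...] = (-4)·(-4.3432) + (1.8)·(-3.4587) = 11.1472.

Step 5 — scale by n: T² = 5 · 11.1472 = 55.736.

T² ≈ 55.736


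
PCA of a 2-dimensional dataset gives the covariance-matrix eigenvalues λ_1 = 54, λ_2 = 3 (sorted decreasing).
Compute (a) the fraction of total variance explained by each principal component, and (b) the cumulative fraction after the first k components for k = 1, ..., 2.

Step 1 — total variance = trace(Sigma) = Σ λ_i = 54 + 3 = 57.

Step 2 — fraction explained by component i = λ_i / Σ λ:
  PC1: 54/57 = 0.9474
  PC2: 3/57 = 0.0526

Step 3 — cumulative fraction after k components = (λ_1 + ... + λ_k) / Σ λ:
  k = 1: 54/57 = 0.9474
  k = 2: (54 + 3)/57 = 57/57 = 1

Summary (fraction, with percent):

explained: PC1 0.9474 (94.74%), PC2 0.0526 (5.26%);  cumulative: 0.9474, 1


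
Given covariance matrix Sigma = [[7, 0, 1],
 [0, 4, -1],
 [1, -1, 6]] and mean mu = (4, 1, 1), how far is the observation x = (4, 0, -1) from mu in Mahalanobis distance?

Step 1 — centre the observation: (x - mu) = (0, -1, -2).

Step 2 — invert Sigma (cofactor / det for 3×3, or solve directly):
  Sigma^{-1} = [[0.1465, -0.0064, -0.0255],
 [-0.0064, 0.2611, 0.0446],
 [-0.0255, 0.0446, 0.1783]].

Step 3 — form the quadratic (x - mu)^T · Sigma^{-1} · (x - mu):
  Sigma^{-1} · (x - mu) = (0.0573, -0.3503, -0.4013).
  (x - mu)^T · [Sigma^{-1} · (x - mu)] = (0)·(0.0573) + (-1)·(-0.3503) + (-2)·(-0.4013) = 1.1529.

Step 4 — take square root: d = √(1.1529) ≈ 1.0737.

d(x, mu) = √(1.1529) ≈ 1.0737


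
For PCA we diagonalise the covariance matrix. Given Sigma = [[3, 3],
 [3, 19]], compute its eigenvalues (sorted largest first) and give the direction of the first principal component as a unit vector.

Step 1 — characteristic polynomial of 2×2 Sigma:
  det(Sigma - λI) = λ² - trace · λ + det = 0.
  trace = 3 + 19 = 22, det = 3·19 - (3)² = 48.
Step 2 — discriminant:
  Δ = trace² - 4·det = 484 - 192 = 292.
Step 3 — eigenvalues:
  λ = (trace ± √Δ)/2 = (22 ± 17.088)/2,
  λ_1 = 19.544,  λ_2 = 2.456.

Step 4 — unit eigenvector for λ_1: solve (Sigma - λ_1 I)v = 0. First row:
  (3 - 19.544)·v_x + (3)·v_y = 0, i.e. (-16.544)·v_x + (3)·v_y = 0,
  so v ∝ (b, λ_1 - a) = (3, 16.544) = u.
  ||u|| = √((3)² + (16.544)²) = √(282.7041) ≈ 16.8138,
  v_1 = u/||u|| ≈ (0.1784, 0.984) (||v_1|| = 1).

λ_1 = 19.544,  λ_2 = 2.456;  v_1 ≈ (0.1784, 0.984)


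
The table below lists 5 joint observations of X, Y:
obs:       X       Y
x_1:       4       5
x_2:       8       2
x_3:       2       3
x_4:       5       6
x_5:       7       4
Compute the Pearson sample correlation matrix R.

Step 1 — column means:
  mean(X) = (4 + 8 + 2 + 5 + 7) / 5 = 26/5 = 5.2
  mean(Y) = (5 + 2 + 3 + 6 + 4) / 5 = 20/5 = 4

Step 2 — sample variances and covariances s[i,j] = (1/(n-1)) · Σ_k (x_{k,i} - mean_i) · (x_{k,j} - mean_j), with n-1 = 4:
  s[X,X] = ((-1.2)·(-1.2) + (2.8)·(2.8) + (-3.2)·(-3.2) + (-0.2)·(-0.2) + (1.8)·(1.8)) / 4 = 22.8/4 = 5.7
  s[X,Y] = ((-1.2)·(1) + (2.8)·(-2) + (-3.2)·(-1) + (-0.2)·(2) + (1.8)·(0)) / 4 = -4/4 = -1
  s[Y,Y] = ((1)·(1) + (-2)·(-2) + (-1)·(-1) + (2)·(2) + (0)·(0)) / 4 = 10/4 = 2.5
  Sample standard deviations s_i = √(s[i,i]):
  s(X) = √(5.7) = 2.3875
  s(Y) = √(2.5) = 1.5811

Step 3 — r_{ij} = s_{ij} / (s_i · s_j):
  r[X,X] = 1 (diagonal).
  r[X,Y] = -1 / (2.3875 · 1.5811) = -1 / 3.7749 = -0.2649
  r[Y,Y] = 1 (diagonal).

R is symmetric with unit diagonal. Assembling:

R = [[1, -0.2649],
 [-0.2649, 1]]


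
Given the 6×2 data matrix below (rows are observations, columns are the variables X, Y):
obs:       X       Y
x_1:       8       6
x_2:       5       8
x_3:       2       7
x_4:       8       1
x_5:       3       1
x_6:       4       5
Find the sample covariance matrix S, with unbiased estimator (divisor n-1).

Step 1 — column means:
  mean(X) = (8 + 5 + 2 + 8 + 3 + 4) / 6 = 30/6 = 5
  mean(Y) = (6 + 8 + 7 + 1 + 1 + 5) / 6 = 28/6 = 4.6667

Step 2 — sample covariance S[i,j] = (1/(n-1)) · Σ_k (x_{k,i} - mean_i) · (x_{k,j} - mean_j), with n-1 = 5.
  S[X,X] = ((3)·(3) + (0)·(0) + (-3)·(-3) + (3)·(3) + (-2)·(-2) + (-1)·(-1)) / 5 = 32/5 = 6.4
  S[X,Y] = ((3)·(1.3333) + (0)·(3.3333) + (-3)·(2.3333) + (3)·(-3.6667) + (-2)·(-3.6667) + (-1)·(0.3333)) / 5 = -7/5 = -1.4
  S[Y,Y] = ((1.3333)·(1.3333) + (3.3333)·(3.3333) + (2.3333)·(2.3333) + (-3.6667)·(-3.6667) + (-3.6667)·(-3.6667) + (0.3333)·(0.3333)) / 5 = 45.3333/5 = 9.0667

S is symmetric (S[j,i] = S[i,j]). Assembling:

S = [[6.4, -1.4],
 [-1.4, 9.0667]]


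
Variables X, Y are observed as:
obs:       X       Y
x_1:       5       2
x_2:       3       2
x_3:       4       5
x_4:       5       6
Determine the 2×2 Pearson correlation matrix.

Step 1 — column means:
  mean(X) = (5 + 3 + 4 + 5) / 4 = 17/4 = 4.25
  mean(Y) = (2 + 2 + 5 + 6) / 4 = 15/4 = 3.75

Step 2 — sample variances and covariances s[i,j] = (1/(n-1)) · Σ_k (x_{k,i} - mean_i) · (x_{k,j} - mean_j), with n-1 = 3:
  s[X,X] = ((0.75)·(0.75) + (-1.25)·(-1.25) + (-0.25)·(-0.25) + (0.75)·(0.75)) / 3 = 2.75/3 = 0.9167
  s[X,Y] = ((0.75)·(-1.75) + (-1.25)·(-1.75) + (-0.25)·(1.25) + (0.75)·(2.25)) / 3 = 2.25/3 = 0.75
  s[Y,Y] = ((-1.75)·(-1.75) + (-1.75)·(-1.75) + (1.25)·(1.25) + (2.25)·(2.25)) / 3 = 12.75/3 = 4.25
  Sample standard deviations s_i = √(s[i,i]):
  s(X) = √(0.9167) = 0.9574
  s(Y) = √(4.25) = 2.0616

Step 3 — r_{ij} = s_{ij} / (s_i · s_j):
  r[X,X] = 1 (diagonal).
  r[X,Y] = 0.75 / (0.9574 · 2.0616) = 0.75 / 1.9738 = 0.38
  r[Y,Y] = 1 (diagonal).

R is symmetric with unit diagonal. Assembling:

R = [[1, 0.38],
 [0.38, 1]]


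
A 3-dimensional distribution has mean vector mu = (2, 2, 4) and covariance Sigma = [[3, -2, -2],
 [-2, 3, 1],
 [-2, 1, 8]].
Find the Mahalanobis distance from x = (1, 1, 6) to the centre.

Step 1 — centre the observation: (x - mu) = (-1, -1, 2).

Step 2 — invert Sigma (cofactor / det for 3×3, or solve directly):
  Sigma^{-1} = [[0.697, 0.4242, 0.1212],
 [0.4242, 0.6061, 0.0303],
 [0.1212, 0.0303, 0.1515]].

Step 3 — form the quadratic (x - mu)^T · Sigma^{-1} · (x - mu):
  Sigma^{-1} · (x - mu) = (-0.8788, -0.9697, 0.1515).
  (x - mu)^T · [Sigma^{-1} · (x - mu)] = (-1)·(-0.8788) + (-1)·(-0.9697) + (2)·(0.1515) = 2.1515.

Step 4 — take square root: d = √(2.1515) ≈ 1.4668.

d(x, mu) = √(2.1515) ≈ 1.4668


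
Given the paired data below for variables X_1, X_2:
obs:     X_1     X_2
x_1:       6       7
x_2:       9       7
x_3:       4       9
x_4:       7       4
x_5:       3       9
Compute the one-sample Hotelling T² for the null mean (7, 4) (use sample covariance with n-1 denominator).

Step 1 — sample mean vector:
  mean(X_1) = (6 + 9 + 4 + 7 + 3) / 5 = 29/5 = 5.8
  mean(X_2) = (7 + 7 + 9 + 4 + 9) / 5 = 36/5 = 7.2
  x̄ = (5.8, 7.2),  deviation x̄ - mu_0 = (5.8, 7.2) - (7, 4) = (-1.2, 3.2).

Step 2 — sample covariance matrix, S[i,j] = (1/(n-1)) · Σ_k (x_{k,i} - mean_i) · (x_{k,j} - mean_j), divisor n-1 = 4:
  S[X_1,X_1] = ((0.2)·(0.2) + (3.2)·(3.2) + (-1.8)·(-1.8) + (1.2)·(1.2) + (-2.8)·(-2.8)) / 4 = 22.8/4 = 5.7
  S[X_1,X_2] = ((0.2)·(-0.2) + (3.2)·(-0.2) + (-1.8)·(1.8) + (1.2)·(-3.2) + (-2.8)·(1.8)) / 4 = -12.8/4 = -3.2
  S[X_2,X_2] = ((-0.2)·(-0.2) + (-0.2)·(-0.2) + (1.8)·(1.8) + (-3.2)·(-3.2) + (1.8)·(1.8)) / 4 = 16.8/4 = 4.2
  S = [[5.7, -3.2],
 [-3.2, 4.2]].

Step 3 — invert S. det(S) = 5.7·4.2 - (-3.2)² = 13.7.
  S^{-1} = (1/det) · [[d, -b], [-b, a]] = [[0.3066, 0.2336],
 [0.2336, 0.4161]].

Step 4 — quadratic form (x̄ - mu_0)^T · S^{-1} · (x̄ - mu_0):
  S^{-1} · (x̄ - mu_0) = (0.3796, 1.0511),
  (x̄ - mu_0)^T · [...] = (-1.2)·(0.3796) + (3.2)·(1.0511) = 2.908.

Step 5 — scale by n: T² = 5 · 2.908 = 14.5401.

T² ≈ 14.5401


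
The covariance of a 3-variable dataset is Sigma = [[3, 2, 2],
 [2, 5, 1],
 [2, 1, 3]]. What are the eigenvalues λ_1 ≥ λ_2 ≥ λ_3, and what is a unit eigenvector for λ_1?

Step 1 — characteristic polynomial p(λ) = det(λI - Sigma) = λ³ - tr·λ² + c_1·λ - det, where tr = trace, c_1 = sum of the principal 2×2 minors, det = det(Sigma):
  tr = 3 + 5 + 3 = 11,
  c_1 = (3·5 - (2)²) + (3·3 - (2)²) + (5·3 - (1)²) = 11 + 5 + 14 = 30,
  det = 3·(5·3 - (1)²) - (2)·((2)·3 - (1)·(2)) + (2)·((2)·(1) - 5·(2)) = 3·(14) - (2)·(4) + (2)·(-8) = 18.
  So p(λ) = λ³ - 11λ² + 30λ - 18.
Step 2 — look for an integer root (rational root theorem: any rational root is an integer divisor of 18). Testing λ = 3:
  p(3) = 27 - 99 + 90 - 18 = 0  ✓
  Dividing out (λ - 3): p(λ) = (λ - 3)(λ² - 8λ + 6).
Step 3 — remaining eigenvalues from the quadratic λ² - 8λ + 6 = 0:
  Δ = 8² - 4·6 = 64 - 24 = 40,  λ = (8 ± √40)/2 = (8 ± 6.3246)/2 ≈ 7.1623 or 0.8377.
  Sorted: λ_1 = 7.1623,  λ_2 = 3,  λ_3 = 0.8377  (check: sum = 11 = tr ✓).

Step 4 — unit eigenvector for λ_1 ≈ 7.1623: v spans the null space of (Sigma - λ_1 I), whose rows are
  r_1 = (-4.1623, 2, 2),  r_2 = (2, -2.1623, 1),  r_3 = (2, 1, -4.1623).
  v is orthogonal to every row, so take v ∝ r_1 × r_2 = ((2)·(1) - (2)·(-2.1623), (2)·(2) - (-4.1623)·(1), (-4.1623)·(-2.1623) - (2)·(2)) ≈ (6.3246, 8.1623, 5).
  Let u = (6.3246, 8.1623, 5).
  ||u|| = √((6.3246)² + (8.1623)² + (5)²) = √(131.6228) ≈ 11.4727,  v_1 = u/||u|| ≈ (0.5513, 0.7115, 0.4358) (||v_1|| = 1).

λ_1 = 7.1623,  λ_2 = 3,  λ_3 = 0.8377;  v_1 ≈ (0.5513, 0.7115, 0.4358)


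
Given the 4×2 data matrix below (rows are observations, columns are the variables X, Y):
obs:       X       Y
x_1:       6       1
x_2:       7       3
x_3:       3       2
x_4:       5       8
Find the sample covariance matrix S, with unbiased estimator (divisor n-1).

Step 1 — column means:
  mean(X) = (6 + 7 + 3 + 5) / 4 = 21/4 = 5.25
  mean(Y) = (1 + 3 + 2 + 8) / 4 = 14/4 = 3.5

Step 2 — sample covariance S[i,j] = (1/(n-1)) · Σ_k (x_{k,i} - mean_i) · (x_{k,j} - mean_j), with n-1 = 3.
  S[X,X] = ((0.75)·(0.75) + (1.75)·(1.75) + (-2.25)·(-2.25) + (-0.25)·(-0.25)) / 3 = 8.75/3 = 2.9167
  S[X,Y] = ((0.75)·(-2.5) + (1.75)·(-0.5) + (-2.25)·(-1.5) + (-0.25)·(4.5)) / 3 = -0.5/3 = -0.1667
  S[Y,Y] = ((-2.5)·(-2.5) + (-0.5)·(-0.5) + (-1.5)·(-1.5) + (4.5)·(4.5)) / 3 = 29/3 = 9.6667

S is symmetric (S[j,i] = S[i,j]). Assembling:

S = [[2.9167, -0.1667],
 [-0.1667, 9.6667]]


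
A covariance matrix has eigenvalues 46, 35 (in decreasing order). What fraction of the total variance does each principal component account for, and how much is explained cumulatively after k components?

Step 1 — total variance = trace(Sigma) = Σ λ_i = 46 + 35 = 81.

Step 2 — fraction explained by component i = λ_i / Σ λ:
  PC1: 46/81 = 0.5679
  PC2: 35/81 = 0.4321

Step 3 — cumulative fraction after k components = (λ_1 + ... + λ_k) / Σ λ:
  k = 1: 46/81 = 0.5679
  k = 2: (46 + 35)/81 = 81/81 = 1

Summary (fraction, with percent):

explained: PC1 0.5679 (56.79%), PC2 0.4321 (43.21%);  cumulative: 0.5679, 1


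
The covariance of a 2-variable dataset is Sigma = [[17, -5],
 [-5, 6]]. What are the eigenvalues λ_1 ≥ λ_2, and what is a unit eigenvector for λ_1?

Step 1 — characteristic polynomial of 2×2 Sigma:
  det(Sigma - λI) = λ² - trace · λ + det = 0.
  trace = 17 + 6 = 23, det = 17·6 - (-5)² = 77.
Step 2 — discriminant:
  Δ = trace² - 4·det = 529 - 308 = 221.
Step 3 — eigenvalues:
  λ = (trace ± √Δ)/2 = (23 ± 14.8661)/2,
  λ_1 = 18.933,  λ_2 = 4.067.

Step 4 — unit eigenvector for λ_1: solve (Sigma - λ_1 I)v = 0. First row:
  (17 - 18.933)·v_x + (-5)·v_y = 0, i.e. (-1.933)·v_x + (-5)·v_y = 0,
  so v ∝ (b, λ_1 - a) = (-5, 1.933); multiply by -1 so the first entry is positive: u = (5, -1.933).
  ||u|| = √((5)² + (-1.933)²) = √(28.7366) ≈ 5.3607,
  v_1 = u/||u|| ≈ (0.9327, -0.3606) (||v_1|| = 1).

λ_1 = 18.933,  λ_2 = 4.067;  v_1 ≈ (0.9327, -0.3606)


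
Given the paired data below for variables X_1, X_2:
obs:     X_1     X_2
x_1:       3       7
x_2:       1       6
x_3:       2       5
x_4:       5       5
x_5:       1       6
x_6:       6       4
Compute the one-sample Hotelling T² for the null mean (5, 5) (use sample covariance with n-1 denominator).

Step 1 — sample mean vector:
  mean(X_1) = (3 + 1 + 2 + 5 + 1 + 6) / 6 = 18/6 = 3
  mean(X_2) = (7 + 6 + 5 + 5 + 6 + 4) / 6 = 33/6 = 5.5
  x̄ = (3, 5.5),  deviation x̄ - mu_0 = (3, 5.5) - (5, 5) = (-2, 0.5).

Step 2 — sample covariance matrix, S[i,j] = (1/(n-1)) · Σ_k (x_{k,i} - mean_i) · (x_{k,j} - mean_j), divisor n-1 = 5:
  S[X_1,X_1] = ((0)·(0) + (-2)·(-2) + (-1)·(-1) + (2)·(2) + (-2)·(-2) + (3)·(3)) / 5 = 22/5 = 4.4
  S[X_1,X_2] = ((0)·(1.5) + (-2)·(0.5) + (-1)·(-0.5) + (2)·(-0.5) + (-2)·(0.5) + (3)·(-1.5)) / 5 = -7/5 = -1.4
  S[X_2,X_2] = ((1.5)·(1.5) + (0.5)·(0.5) + (-0.5)·(-0.5) + (-0.5)·(-0.5) + (0.5)·(0.5) + (-1.5)·(-1.5)) / 5 = 5.5/5 = 1.1
  S = [[4.4, -1.4],
 [-1.4, 1.1]].

Step 3 — invert S. det(S) = 4.4·1.1 - (-1.4)² = 2.88.
  S^{-1} = (1/det) · [[d, -b], [-b, a]] = [[0.3819, 0.4861],
 [0.4861, 1.5278]].

Step 4 — quadratic form (x̄ - mu_0)^T · S^{-1} · (x̄ - mu_0):
  S^{-1} · (x̄ - mu_0) = (-0.5208, -0.2083),
  (x̄ - mu_0)^T · [...] = (-2)·(-0.5208) + (0.5)·(-0.2083) = 0.9375.

Step 5 — scale by n: T² = 6 · 0.9375 = 5.625.

T² ≈ 5.625


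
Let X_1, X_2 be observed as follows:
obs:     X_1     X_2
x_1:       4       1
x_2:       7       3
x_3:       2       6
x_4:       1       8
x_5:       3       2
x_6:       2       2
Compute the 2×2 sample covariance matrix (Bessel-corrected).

Step 1 — column means:
  mean(X_1) = (4 + 7 + 2 + 1 + 3 + 2) / 6 = 19/6 = 3.1667
  mean(X_2) = (1 + 3 + 6 + 8 + 2 + 2) / 6 = 22/6 = 3.6667

Step 2 — sample covariance S[i,j] = (1/(n-1)) · Σ_k (x_{k,i} - mean_i) · (x_{k,j} - mean_j), with n-1 = 5.
  S[X_1,X_1] = ((0.8333)·(0.8333) + (3.8333)·(3.8333) + (-1.1667)·(-1.1667) + (-2.1667)·(-2.1667) + (-0.1667)·(-0.1667) + (-1.1667)·(-1.1667)) / 5 = 22.8333/5 = 4.5667
  S[X_1,X_2] = ((0.8333)·(-2.6667) + (3.8333)·(-0.6667) + (-1.1667)·(2.3333) + (-2.1667)·(4.3333) + (-0.1667)·(-1.6667) + (-1.1667)·(-1.6667)) / 5 = -14.6667/5 = -2.9333
  S[X_2,X_2] = ((-2.6667)·(-2.6667) + (-0.6667)·(-0.6667) + (2.3333)·(2.3333) + (4.3333)·(4.3333) + (-1.6667)·(-1.6667) + (-1.6667)·(-1.6667)) / 5 = 37.3333/5 = 7.4667

S is symmetric (S[j,i] = S[i,j]). Assembling:

S = [[4.5667, -2.9333],
 [-2.9333, 7.4667]]


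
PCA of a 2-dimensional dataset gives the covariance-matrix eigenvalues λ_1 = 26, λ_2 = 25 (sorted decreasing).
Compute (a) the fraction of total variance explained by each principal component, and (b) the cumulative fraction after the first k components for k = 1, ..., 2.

Step 1 — total variance = trace(Sigma) = Σ λ_i = 26 + 25 = 51.

Step 2 — fraction explained by component i = λ_i / Σ λ:
  PC1: 26/51 = 0.5098
  PC2: 25/51 = 0.4902

Step 3 — cumulative fraction after k components = (λ_1 + ... + λ_k) / Σ λ:
  k = 1: 26/51 = 0.5098
  k = 2: (26 + 25)/51 = 51/51 = 1

Summary (fraction, with percent):

explained: PC1 0.5098 (50.98%), PC2 0.4902 (49.02%);  cumulative: 0.5098, 1


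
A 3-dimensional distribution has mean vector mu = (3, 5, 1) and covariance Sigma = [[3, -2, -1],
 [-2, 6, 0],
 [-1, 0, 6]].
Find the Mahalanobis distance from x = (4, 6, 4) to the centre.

Step 1 — centre the observation: (x - mu) = (1, 1, 3).

Step 2 — invert Sigma (cofactor / det for 3×3, or solve directly):
  Sigma^{-1} = [[0.4615, 0.1538, 0.0769],
 [0.1538, 0.2179, 0.0256],
 [0.0769, 0.0256, 0.1795]].

Step 3 — form the quadratic (x - mu)^T · Sigma^{-1} · (x - mu):
  Sigma^{-1} · (x - mu) = (0.8462, 0.4487, 0.641).
  (x - mu)^T · [Sigma^{-1} · (x - mu)] = (1)·(0.8462) + (1)·(0.4487) + (3)·(0.641) = 3.2179.

Step 4 — take square root: d = √(3.2179) ≈ 1.7939.

d(x, mu) = √(3.2179) ≈ 1.7939


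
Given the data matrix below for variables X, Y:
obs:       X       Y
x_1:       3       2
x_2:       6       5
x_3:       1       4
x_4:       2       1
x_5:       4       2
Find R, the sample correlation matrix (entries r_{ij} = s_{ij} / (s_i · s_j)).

Step 1 — column means:
  mean(X) = (3 + 6 + 1 + 2 + 4) / 5 = 16/5 = 3.2
  mean(Y) = (2 + 5 + 4 + 1 + 2) / 5 = 14/5 = 2.8

Step 2 — sample variances and covariances s[i,j] = (1/(n-1)) · Σ_k (x_{k,i} - mean_i) · (x_{k,j} - mean_j), with n-1 = 4:
  s[X,X] = ((-0.2)·(-0.2) + (2.8)·(2.8) + (-2.2)·(-2.2) + (-1.2)·(-1.2) + (0.8)·(0.8)) / 4 = 14.8/4 = 3.7
  s[X,Y] = ((-0.2)·(-0.8) + (2.8)·(2.2) + (-2.2)·(1.2) + (-1.2)·(-1.8) + (0.8)·(-0.8)) / 4 = 5.2/4 = 1.3
  s[Y,Y] = ((-0.8)·(-0.8) + (2.2)·(2.2) + (1.2)·(1.2) + (-1.8)·(-1.8) + (-0.8)·(-0.8)) / 4 = 10.8/4 = 2.7
  Sample standard deviations s_i = √(s[i,i]):
  s(X) = √(3.7) = 1.9235
  s(Y) = √(2.7) = 1.6432

Step 3 — r_{ij} = s_{ij} / (s_i · s_j):
  r[X,X] = 1 (diagonal).
  r[X,Y] = 1.3 / (1.9235 · 1.6432) = 1.3 / 3.1607 = 0.4113
  r[Y,Y] = 1 (diagonal).

R is symmetric with unit diagonal. Assembling:

R = [[1, 0.4113],
 [0.4113, 1]]


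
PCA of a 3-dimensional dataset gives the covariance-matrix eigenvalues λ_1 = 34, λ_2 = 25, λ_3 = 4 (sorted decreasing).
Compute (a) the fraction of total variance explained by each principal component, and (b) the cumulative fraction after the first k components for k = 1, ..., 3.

Step 1 — total variance = trace(Sigma) = Σ λ_i = 34 + 25 + 4 = 63.

Step 2 — fraction explained by component i = λ_i / Σ λ:
  PC1: 34/63 = 0.5397
  PC2: 25/63 = 0.3968
  PC3: 4/63 = 0.0635

Step 3 — cumulative fraction after k components = (λ_1 + ... + λ_k) / Σ λ:
  k = 1: 34/63 = 0.5397
  k = 2: (34 + 25)/63 = 59/63 = 0.9365
  k = 3: (34 + 25 + 4)/63 = 63/63 = 1

Summary (fraction, with percent):

explained: PC1 0.5397 (53.97%), PC2 0.3968 (39.68%), PC3 0.0635 (6.35%);  cumulative: 0.5397, 0.9365, 1


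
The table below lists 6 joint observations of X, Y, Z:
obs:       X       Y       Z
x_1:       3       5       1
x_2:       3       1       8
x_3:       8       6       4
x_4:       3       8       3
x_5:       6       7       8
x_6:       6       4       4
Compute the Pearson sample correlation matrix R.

Step 1 — column means:
  mean(X) = (3 + 3 + 8 + 3 + 6 + 6) / 6 = 29/6 = 4.8333
  mean(Y) = (5 + 1 + 6 + 8 + 7 + 4) / 6 = 31/6 = 5.1667
  mean(Z) = (1 + 8 + 4 + 3 + 8 + 4) / 6 = 28/6 = 4.6667

Step 2 — sample variances and covariances s[i,j] = (1/(n-1)) · Σ_k (x_{k,i} - mean_i) · (x_{k,j} - mean_j), with n-1 = 5:
  s[X,X] = ((-1.8333)·(-1.8333) + (-1.8333)·(-1.8333) + (3.1667)·(3.1667) + (-1.8333)·(-1.8333) + (1.1667)·(1.1667) + (1.1667)·(1.1667)) / 5 = 22.8333/5 = 4.5667
  s[X,Y] = ((-1.8333)·(-0.1667) + (-1.8333)·(-4.1667) + (3.1667)·(0.8333) + (-1.8333)·(2.8333) + (1.1667)·(1.8333) + (1.1667)·(-1.1667)) / 5 = 6.1667/5 = 1.2333
  s[X,Z] = ((-1.8333)·(-3.6667) + (-1.8333)·(3.3333) + (3.1667)·(-0.6667) + (-1.8333)·(-1.6667) + (1.1667)·(3.3333) + (1.1667)·(-0.6667)) / 5 = 4.6667/5 = 0.9333
  s[Y,Y] = ((-0.1667)·(-0.1667) + (-4.1667)·(-4.1667) + (0.8333)·(0.8333) + (2.8333)·(2.8333) + (1.8333)·(1.8333) + (-1.1667)·(-1.1667)) / 5 = 30.8333/5 = 6.1667
  s[Y,Z] = ((-0.1667)·(-3.6667) + (-4.1667)·(3.3333) + (0.8333)·(-0.6667) + (2.8333)·(-1.6667) + (1.8333)·(3.3333) + (-1.1667)·(-0.6667)) / 5 = -11.6667/5 = -2.3333
  s[Z,Z] = ((-3.6667)·(-3.6667) + (3.3333)·(3.3333) + (-0.6667)·(-0.6667) + (-1.6667)·(-1.6667) + (3.3333)·(3.3333) + (-0.6667)·(-0.6667)) / 5 = 39.3333/5 = 7.8667
  Sample standard deviations s_i = √(s[i,i]):
  s(X) = √(4.5667) = 2.137
  s(Y) = √(6.1667) = 2.4833
  s(Z) = √(7.8667) = 2.8048

Step 3 — r_{ij} = s_{ij} / (s_i · s_j):
  r[X,X] = 1 (diagonal).
  r[X,Y] = 1.2333 / (2.137 · 2.4833) = 1.2333 / 5.3067 = 0.2324
  r[X,Z] = 0.9333 / (2.137 · 2.8048) = 0.9333 / 5.9937 = 0.1557
  r[Y,Y] = 1 (diagonal).
  r[Y,Z] = -2.3333 / (2.4833 · 2.8048) = -2.3333 / 6.965 = -0.335
  r[Z,Z] = 1 (diagonal).

R is symmetric with unit diagonal. Assembling:

R = [[1, 0.2324, 0.1557],
 [0.2324, 1, -0.335],
 [0.1557, -0.335, 1]]


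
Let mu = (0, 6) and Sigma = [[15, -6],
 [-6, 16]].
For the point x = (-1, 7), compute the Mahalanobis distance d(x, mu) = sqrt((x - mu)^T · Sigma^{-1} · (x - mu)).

Step 1 — centre the observation: (x - mu) = (-1, 1).

Step 2 — invert Sigma. det(Sigma) = 15·16 - (-6)² = 204.
  Sigma^{-1} = (1/det) · [[d, -b], [-b, a]] = [[0.0784, 0.0294],
 [0.0294, 0.0735]].

Step 3 — form the quadratic (x - mu)^T · Sigma^{-1} · (x - mu):
  Sigma^{-1} · (x - mu) = (-0.049, 0.0441).
  (x - mu)^T · [Sigma^{-1} · (x - mu)] = (-1)·(-0.049) + (1)·(0.0441) = 0.0931.

Step 4 — take square root: d = √(0.0931) ≈ 0.3052.

d(x, mu) = √(0.0931) ≈ 0.3052


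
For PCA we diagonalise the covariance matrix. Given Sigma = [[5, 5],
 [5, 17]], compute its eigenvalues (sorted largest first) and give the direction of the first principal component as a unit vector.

Step 1 — characteristic polynomial of 2×2 Sigma:
  det(Sigma - λI) = λ² - trace · λ + det = 0.
  trace = 5 + 17 = 22, det = 5·17 - (5)² = 60.
Step 2 — discriminant:
  Δ = trace² - 4·det = 484 - 240 = 244.
Step 3 — eigenvalues:
  λ = (trace ± √Δ)/2 = (22 ± 15.6205)/2,
  λ_1 = 18.8102,  λ_2 = 3.1898.

Step 4 — unit eigenvector for λ_1: solve (Sigma - λ_1 I)v = 0. First row:
  (5 - 18.8102)·v_x + (5)·v_y = 0, i.e. (-13.8102)·v_x + (5)·v_y = 0,
  so v ∝ (b, λ_1 - a) = (5, 13.8102) = u.
  ||u|| = √((5)² + (13.8102)²) = √(215.723) ≈ 14.6875,
  v_1 = u/||u|| ≈ (0.3404, 0.9403) (||v_1|| = 1).

λ_1 = 18.8102,  λ_2 = 3.1898;  v_1 ≈ (0.3404, 0.9403)


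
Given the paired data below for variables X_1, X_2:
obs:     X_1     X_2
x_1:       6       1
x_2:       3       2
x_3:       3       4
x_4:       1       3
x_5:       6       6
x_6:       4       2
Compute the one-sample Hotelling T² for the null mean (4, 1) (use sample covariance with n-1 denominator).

Step 1 — sample mean vector:
  mean(X_1) = (6 + 3 + 3 + 1 + 6 + 4) / 6 = 23/6 = 3.8333
  mean(X_2) = (1 + 2 + 4 + 3 + 6 + 2) / 6 = 18/6 = 3
  x̄ = (3.8333, 3),  deviation x̄ - mu_0 = (3.8333, 3) - (4, 1) = (-0.1667, 2).

Step 2 — sample covariance matrix, S[i,j] = (1/(n-1)) · Σ_k (x_{k,i} - mean_i) · (x_{k,j} - mean_j), divisor n-1 = 5:
  S[X_1,X_1] = ((2.1667)·(2.1667) + (-0.8333)·(-0.8333) + (-0.8333)·(-0.8333) + (-2.8333)·(-2.8333) + (2.1667)·(2.1667) + (0.1667)·(0.1667)) / 5 = 18.8333/5 = 3.7667
  S[X_1,X_2] = ((2.1667)·(-2) + (-0.8333)·(-1) + (-0.8333)·(1) + (-2.8333)·(0) + (2.1667)·(3) + (0.1667)·(-1)) / 5 = 2/5 = 0.4
  S[X_2,X_2] = ((-2)·(-2) + (-1)·(-1) + (1)·(1) + (0)·(0) + (3)·(3) + (-1)·(-1)) / 5 = 16/5 = 3.2
  S = [[3.7667, 0.4],
 [0.4, 3.2]].

Step 3 — invert S. det(S) = 3.7667·3.2 - (0.4)² = 11.8933.
  S^{-1} = (1/det) · [[d, -b], [-b, a]] = [[0.2691, -0.0336],
 [-0.0336, 0.3167]].

Step 4 — quadratic form (x̄ - mu_0)^T · S^{-1} · (x̄ - mu_0):
  S^{-1} · (x̄ - mu_0) = (-0.1121, 0.639),
  (x̄ - mu_0)^T · [...] = (-0.1667)·(-0.1121) + (2)·(0.639) = 1.2967.

Step 5 — scale by n: T² = 6 · 1.2967 = 7.7803.

T² ≈ 7.7803
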